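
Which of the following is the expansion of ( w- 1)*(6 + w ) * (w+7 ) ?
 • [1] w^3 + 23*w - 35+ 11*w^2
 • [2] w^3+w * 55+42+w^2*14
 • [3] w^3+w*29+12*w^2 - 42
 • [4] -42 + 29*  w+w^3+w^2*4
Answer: 3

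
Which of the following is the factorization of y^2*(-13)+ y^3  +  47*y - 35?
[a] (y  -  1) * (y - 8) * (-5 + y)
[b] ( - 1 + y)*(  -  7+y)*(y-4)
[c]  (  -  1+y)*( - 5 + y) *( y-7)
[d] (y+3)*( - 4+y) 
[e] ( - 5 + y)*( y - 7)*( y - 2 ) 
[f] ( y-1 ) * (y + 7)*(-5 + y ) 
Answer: c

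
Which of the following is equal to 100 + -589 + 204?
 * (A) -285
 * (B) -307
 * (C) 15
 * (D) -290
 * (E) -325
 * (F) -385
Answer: A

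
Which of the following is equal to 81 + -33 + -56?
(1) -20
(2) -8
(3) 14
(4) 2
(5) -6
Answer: 2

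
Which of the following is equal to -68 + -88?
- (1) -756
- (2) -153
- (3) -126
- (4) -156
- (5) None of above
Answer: 4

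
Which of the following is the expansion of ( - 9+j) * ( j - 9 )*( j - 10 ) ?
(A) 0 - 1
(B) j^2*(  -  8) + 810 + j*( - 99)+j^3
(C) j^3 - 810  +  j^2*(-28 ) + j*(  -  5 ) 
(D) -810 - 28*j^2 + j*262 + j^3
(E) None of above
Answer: E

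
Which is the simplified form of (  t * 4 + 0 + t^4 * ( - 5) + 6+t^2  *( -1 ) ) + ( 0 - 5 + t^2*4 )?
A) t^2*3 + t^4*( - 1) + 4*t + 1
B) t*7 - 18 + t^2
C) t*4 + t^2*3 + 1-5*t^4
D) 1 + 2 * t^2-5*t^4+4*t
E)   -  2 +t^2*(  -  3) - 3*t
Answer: C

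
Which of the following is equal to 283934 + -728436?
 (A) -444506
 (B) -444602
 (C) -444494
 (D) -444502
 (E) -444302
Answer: D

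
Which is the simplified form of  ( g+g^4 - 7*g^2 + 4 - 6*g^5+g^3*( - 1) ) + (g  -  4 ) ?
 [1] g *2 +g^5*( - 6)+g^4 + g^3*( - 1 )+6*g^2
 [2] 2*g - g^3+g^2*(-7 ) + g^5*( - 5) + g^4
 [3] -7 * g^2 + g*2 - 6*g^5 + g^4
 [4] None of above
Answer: 4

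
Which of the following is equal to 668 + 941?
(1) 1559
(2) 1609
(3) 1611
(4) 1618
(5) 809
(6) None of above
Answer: 2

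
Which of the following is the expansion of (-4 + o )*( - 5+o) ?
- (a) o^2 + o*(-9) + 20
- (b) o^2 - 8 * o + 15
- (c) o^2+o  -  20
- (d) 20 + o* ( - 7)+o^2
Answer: a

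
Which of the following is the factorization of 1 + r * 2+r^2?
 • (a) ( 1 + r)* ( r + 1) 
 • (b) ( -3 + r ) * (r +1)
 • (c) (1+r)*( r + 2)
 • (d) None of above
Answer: a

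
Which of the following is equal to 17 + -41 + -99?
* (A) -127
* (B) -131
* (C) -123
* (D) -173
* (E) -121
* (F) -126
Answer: C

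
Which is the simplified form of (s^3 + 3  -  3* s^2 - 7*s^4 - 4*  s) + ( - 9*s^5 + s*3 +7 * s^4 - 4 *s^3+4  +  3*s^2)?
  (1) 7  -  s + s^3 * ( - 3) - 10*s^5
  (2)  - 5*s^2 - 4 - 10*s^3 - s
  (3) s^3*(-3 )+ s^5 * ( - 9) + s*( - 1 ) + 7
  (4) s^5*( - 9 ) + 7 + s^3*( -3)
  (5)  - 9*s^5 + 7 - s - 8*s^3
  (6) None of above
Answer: 3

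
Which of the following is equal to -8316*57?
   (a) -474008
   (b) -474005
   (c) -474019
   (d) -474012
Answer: d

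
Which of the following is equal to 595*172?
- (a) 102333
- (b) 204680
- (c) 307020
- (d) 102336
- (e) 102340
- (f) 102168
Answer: e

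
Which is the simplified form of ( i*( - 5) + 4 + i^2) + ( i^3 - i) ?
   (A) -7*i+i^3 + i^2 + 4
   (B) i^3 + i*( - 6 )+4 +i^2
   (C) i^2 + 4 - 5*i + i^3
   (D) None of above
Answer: B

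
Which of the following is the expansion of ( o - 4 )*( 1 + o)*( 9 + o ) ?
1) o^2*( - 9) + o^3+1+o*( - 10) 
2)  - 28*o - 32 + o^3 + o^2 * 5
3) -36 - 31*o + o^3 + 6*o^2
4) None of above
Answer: 3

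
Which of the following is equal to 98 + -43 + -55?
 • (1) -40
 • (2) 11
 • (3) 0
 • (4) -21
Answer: 3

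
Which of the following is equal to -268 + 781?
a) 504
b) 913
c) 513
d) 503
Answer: c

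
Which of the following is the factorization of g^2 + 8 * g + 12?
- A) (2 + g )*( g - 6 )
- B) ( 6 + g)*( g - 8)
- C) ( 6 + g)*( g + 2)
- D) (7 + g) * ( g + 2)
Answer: C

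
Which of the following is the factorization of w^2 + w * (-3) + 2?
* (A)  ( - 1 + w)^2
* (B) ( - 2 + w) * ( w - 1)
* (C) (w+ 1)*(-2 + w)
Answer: B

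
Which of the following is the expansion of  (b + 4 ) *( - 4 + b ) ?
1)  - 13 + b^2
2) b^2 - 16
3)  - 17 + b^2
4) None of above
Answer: 2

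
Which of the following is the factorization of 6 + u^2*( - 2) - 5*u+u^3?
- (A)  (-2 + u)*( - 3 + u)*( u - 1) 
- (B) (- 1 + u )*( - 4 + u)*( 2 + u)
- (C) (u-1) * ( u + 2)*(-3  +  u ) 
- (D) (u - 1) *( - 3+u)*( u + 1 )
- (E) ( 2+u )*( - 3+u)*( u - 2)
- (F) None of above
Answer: C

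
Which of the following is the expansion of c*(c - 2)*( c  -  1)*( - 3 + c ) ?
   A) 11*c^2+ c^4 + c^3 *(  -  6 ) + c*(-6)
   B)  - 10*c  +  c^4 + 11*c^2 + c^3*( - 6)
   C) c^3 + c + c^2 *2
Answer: A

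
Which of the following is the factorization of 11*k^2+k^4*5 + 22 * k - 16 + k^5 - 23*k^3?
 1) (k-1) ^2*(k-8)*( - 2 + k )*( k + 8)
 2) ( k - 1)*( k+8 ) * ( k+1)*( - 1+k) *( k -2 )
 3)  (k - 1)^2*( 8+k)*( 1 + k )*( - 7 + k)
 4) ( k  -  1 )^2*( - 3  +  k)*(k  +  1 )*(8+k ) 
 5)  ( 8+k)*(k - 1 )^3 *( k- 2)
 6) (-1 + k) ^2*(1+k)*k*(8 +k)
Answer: 2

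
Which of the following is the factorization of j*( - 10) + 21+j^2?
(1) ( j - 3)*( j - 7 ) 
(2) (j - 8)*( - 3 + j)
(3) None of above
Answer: 1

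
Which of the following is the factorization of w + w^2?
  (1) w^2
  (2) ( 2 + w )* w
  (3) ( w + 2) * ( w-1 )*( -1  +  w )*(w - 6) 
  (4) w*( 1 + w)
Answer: 4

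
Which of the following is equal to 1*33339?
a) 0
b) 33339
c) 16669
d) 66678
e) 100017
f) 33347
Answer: b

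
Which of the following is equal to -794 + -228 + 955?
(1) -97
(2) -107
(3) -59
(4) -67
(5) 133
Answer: 4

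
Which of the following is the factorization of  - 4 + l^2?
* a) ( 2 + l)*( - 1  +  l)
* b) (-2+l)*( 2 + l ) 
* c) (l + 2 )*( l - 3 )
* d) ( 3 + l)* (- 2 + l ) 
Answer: b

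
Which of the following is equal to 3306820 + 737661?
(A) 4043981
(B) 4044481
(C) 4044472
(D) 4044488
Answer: B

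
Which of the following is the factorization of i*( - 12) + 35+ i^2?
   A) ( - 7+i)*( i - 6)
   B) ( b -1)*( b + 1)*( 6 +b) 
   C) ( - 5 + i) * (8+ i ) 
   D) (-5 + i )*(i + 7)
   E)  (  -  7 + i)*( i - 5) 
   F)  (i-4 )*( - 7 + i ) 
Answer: E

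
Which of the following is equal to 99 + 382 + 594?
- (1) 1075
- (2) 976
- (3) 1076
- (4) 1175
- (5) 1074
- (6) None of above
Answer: 1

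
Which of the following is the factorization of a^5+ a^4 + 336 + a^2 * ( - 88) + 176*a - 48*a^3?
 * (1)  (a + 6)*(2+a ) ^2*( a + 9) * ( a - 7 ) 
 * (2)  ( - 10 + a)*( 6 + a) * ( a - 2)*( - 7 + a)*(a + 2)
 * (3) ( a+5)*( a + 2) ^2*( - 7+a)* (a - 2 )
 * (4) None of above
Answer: 4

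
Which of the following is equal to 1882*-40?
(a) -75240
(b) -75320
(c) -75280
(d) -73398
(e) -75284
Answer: c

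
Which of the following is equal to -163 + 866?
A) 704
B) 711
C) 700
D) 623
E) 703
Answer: E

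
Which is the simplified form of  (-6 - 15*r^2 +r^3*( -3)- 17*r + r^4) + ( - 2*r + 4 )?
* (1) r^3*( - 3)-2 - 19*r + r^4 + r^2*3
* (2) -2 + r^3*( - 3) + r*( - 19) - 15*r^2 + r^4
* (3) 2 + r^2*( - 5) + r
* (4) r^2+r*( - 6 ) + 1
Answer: 2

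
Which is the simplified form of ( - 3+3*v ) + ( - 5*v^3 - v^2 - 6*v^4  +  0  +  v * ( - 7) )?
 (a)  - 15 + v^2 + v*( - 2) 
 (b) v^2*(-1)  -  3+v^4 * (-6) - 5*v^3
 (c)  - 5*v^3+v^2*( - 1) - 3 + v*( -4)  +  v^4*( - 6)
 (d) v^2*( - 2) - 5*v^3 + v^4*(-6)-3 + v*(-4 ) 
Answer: c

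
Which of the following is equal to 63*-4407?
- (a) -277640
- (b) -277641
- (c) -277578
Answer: b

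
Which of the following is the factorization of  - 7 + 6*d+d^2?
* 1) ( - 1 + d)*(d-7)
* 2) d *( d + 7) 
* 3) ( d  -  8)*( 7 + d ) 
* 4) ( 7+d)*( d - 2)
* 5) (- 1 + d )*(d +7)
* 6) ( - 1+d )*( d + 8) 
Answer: 5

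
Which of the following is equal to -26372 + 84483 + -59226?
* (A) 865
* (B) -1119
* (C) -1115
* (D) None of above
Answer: C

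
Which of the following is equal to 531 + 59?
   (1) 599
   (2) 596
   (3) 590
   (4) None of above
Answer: 3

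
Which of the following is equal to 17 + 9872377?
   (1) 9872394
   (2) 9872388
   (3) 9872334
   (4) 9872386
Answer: 1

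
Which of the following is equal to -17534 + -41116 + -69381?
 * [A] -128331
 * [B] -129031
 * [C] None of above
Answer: C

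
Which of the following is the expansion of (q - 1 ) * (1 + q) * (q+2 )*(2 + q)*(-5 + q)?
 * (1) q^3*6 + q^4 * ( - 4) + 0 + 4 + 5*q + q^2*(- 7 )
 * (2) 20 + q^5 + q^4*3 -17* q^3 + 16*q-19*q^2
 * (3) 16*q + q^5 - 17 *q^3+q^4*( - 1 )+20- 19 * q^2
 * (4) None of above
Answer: 3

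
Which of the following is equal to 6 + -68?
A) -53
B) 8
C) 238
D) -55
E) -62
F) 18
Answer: E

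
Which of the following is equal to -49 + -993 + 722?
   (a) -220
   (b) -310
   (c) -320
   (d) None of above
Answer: c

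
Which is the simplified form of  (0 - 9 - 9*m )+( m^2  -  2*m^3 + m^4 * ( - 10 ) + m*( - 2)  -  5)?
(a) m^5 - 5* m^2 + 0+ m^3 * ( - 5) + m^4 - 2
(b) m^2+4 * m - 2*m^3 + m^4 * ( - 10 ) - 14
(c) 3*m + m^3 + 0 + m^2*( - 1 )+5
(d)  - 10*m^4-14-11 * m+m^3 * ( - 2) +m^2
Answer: d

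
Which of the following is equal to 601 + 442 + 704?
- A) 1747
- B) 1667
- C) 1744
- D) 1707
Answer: A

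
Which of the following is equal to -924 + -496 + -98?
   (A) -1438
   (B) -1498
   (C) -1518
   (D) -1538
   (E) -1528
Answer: C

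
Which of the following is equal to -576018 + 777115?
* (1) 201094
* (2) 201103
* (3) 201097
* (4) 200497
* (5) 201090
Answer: 3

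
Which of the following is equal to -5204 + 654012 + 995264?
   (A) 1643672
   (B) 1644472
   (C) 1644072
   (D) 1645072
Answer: C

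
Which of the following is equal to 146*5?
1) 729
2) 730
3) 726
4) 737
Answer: 2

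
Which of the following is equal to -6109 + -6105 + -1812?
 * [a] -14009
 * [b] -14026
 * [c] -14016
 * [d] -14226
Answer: b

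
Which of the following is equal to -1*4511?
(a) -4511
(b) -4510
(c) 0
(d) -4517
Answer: a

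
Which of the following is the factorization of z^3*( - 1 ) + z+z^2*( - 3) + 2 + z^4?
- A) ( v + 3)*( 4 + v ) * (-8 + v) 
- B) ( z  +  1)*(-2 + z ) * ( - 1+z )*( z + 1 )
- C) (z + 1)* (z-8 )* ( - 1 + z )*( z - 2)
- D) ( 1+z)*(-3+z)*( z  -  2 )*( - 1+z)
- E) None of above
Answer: B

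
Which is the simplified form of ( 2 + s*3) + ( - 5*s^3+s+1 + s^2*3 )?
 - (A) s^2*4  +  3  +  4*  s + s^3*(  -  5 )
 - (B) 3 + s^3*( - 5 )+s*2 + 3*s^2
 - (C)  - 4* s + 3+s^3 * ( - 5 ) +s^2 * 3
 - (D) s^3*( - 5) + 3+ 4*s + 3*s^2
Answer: D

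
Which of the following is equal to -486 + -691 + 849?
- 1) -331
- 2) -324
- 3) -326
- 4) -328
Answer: 4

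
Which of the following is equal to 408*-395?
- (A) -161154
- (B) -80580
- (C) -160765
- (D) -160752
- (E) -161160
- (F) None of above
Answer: E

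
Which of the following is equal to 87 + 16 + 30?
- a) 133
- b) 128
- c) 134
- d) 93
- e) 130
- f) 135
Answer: a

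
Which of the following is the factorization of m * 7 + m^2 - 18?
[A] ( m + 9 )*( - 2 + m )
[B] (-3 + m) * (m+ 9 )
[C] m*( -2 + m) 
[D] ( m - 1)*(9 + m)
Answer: A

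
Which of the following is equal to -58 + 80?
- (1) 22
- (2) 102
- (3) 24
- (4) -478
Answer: 1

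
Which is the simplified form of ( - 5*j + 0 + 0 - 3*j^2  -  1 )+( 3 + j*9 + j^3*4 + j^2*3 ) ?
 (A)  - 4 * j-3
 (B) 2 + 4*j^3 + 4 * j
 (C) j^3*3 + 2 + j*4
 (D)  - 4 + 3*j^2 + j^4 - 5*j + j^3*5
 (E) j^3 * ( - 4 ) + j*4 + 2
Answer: B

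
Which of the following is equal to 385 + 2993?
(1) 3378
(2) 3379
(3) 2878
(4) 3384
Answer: 1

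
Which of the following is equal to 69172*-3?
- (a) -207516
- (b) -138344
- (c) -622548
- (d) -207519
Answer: a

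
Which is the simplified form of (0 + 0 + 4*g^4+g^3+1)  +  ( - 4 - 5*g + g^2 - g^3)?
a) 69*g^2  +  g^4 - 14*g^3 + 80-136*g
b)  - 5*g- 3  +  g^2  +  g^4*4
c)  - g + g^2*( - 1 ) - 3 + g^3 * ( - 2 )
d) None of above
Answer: b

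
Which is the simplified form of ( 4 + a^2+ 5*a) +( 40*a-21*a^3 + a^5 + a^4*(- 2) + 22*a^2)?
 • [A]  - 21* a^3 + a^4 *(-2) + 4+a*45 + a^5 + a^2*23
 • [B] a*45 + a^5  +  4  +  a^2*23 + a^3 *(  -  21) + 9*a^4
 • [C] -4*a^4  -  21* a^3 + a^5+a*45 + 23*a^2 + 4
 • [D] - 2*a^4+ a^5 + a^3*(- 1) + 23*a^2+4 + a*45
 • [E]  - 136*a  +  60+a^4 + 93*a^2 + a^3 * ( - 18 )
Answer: A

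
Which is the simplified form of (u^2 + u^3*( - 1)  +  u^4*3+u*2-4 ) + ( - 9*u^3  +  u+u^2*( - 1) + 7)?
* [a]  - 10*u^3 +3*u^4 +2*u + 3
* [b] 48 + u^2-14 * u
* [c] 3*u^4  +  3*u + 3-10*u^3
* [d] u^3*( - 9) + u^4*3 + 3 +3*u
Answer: c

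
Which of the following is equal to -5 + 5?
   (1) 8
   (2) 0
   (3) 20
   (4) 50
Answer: 2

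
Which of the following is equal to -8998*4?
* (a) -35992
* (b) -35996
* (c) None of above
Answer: a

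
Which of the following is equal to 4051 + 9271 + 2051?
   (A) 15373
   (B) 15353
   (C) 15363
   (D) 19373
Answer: A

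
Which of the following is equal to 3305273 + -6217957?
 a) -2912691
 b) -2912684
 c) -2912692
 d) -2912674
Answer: b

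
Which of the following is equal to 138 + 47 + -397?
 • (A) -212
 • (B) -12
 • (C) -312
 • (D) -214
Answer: A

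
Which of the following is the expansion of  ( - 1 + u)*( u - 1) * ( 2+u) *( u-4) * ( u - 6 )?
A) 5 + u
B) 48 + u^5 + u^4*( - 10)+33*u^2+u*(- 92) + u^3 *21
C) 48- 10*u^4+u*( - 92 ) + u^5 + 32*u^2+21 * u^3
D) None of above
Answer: C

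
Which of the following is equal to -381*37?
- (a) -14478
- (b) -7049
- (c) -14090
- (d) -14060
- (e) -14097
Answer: e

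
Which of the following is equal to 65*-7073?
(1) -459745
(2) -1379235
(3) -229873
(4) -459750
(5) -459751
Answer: 1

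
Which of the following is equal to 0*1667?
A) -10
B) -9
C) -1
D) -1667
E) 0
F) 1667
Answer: E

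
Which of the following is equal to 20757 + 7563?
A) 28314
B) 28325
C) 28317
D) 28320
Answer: D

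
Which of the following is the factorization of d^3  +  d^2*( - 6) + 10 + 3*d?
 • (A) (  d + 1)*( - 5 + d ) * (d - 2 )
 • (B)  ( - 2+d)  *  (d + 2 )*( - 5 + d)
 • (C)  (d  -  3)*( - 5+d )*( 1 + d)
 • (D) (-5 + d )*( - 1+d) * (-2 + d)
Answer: A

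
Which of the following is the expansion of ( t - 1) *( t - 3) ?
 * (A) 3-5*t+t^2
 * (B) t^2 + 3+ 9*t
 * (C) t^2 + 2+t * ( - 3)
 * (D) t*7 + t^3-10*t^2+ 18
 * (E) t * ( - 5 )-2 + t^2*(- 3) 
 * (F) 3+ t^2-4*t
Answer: F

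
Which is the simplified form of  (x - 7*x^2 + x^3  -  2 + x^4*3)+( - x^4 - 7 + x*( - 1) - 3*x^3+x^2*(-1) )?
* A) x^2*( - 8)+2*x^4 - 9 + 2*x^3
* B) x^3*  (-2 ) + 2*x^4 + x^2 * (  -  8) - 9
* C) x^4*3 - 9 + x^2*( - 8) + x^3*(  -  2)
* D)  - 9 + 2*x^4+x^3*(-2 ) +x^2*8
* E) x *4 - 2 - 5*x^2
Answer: B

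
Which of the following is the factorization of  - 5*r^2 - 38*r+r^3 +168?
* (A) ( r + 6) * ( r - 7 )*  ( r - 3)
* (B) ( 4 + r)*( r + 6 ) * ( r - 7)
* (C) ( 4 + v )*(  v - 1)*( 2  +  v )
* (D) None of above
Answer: D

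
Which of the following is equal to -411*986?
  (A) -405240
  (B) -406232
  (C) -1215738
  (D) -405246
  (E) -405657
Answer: D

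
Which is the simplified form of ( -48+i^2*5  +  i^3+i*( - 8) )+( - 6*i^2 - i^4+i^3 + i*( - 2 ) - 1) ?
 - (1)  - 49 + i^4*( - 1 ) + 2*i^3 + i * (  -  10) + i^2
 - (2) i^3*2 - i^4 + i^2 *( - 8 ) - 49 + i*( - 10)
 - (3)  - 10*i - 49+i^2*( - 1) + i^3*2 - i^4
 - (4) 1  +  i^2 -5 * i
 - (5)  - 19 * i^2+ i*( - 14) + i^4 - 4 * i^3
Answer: 3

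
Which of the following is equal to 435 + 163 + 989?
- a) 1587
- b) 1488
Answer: a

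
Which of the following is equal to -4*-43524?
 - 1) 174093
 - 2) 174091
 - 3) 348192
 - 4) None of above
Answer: 4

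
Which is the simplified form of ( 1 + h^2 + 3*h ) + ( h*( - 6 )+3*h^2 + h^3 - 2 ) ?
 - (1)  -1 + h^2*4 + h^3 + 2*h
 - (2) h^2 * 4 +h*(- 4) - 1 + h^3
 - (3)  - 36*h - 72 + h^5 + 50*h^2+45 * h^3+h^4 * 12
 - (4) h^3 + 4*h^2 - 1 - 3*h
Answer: 4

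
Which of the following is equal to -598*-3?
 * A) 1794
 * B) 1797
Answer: A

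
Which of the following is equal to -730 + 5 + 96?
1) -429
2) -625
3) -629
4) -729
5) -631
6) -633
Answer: 3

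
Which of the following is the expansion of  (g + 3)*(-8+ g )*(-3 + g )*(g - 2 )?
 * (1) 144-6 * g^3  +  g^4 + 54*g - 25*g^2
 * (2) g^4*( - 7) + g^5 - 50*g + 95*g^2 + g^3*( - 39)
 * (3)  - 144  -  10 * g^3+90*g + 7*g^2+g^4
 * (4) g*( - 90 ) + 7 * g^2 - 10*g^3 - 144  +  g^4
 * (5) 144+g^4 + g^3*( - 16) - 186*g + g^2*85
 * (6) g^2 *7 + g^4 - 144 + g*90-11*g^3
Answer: 3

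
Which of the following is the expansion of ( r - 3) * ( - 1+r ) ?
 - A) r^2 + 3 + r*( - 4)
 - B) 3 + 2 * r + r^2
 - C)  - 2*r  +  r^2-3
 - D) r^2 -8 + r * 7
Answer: A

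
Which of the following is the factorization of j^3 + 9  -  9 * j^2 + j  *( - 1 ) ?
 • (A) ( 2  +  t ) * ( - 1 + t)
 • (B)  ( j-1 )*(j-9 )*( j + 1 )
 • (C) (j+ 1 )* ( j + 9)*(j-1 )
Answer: B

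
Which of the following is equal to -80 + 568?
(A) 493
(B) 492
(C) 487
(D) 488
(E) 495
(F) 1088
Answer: D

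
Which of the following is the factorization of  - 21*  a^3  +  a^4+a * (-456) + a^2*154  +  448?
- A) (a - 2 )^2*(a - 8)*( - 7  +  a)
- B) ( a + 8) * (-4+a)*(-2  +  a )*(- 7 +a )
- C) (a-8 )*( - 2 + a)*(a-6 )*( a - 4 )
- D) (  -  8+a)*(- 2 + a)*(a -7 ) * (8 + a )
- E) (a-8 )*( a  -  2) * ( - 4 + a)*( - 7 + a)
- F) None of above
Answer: E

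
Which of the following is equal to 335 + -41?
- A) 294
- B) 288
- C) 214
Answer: A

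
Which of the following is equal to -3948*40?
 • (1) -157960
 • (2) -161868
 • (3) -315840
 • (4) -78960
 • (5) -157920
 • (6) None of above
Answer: 5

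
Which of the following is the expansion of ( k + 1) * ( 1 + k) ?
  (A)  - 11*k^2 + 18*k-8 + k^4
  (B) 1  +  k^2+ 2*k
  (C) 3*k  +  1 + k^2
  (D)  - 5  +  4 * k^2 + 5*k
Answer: B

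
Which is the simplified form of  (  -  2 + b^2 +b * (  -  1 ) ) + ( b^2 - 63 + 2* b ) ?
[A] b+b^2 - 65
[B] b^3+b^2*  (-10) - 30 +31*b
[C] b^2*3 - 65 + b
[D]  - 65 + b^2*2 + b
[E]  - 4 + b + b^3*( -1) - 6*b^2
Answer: D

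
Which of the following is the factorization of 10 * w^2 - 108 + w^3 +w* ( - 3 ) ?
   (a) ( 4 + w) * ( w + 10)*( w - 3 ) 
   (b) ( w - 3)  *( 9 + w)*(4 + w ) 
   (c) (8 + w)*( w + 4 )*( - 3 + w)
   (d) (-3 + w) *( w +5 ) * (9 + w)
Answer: b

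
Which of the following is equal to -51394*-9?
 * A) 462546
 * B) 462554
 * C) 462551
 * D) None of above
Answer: A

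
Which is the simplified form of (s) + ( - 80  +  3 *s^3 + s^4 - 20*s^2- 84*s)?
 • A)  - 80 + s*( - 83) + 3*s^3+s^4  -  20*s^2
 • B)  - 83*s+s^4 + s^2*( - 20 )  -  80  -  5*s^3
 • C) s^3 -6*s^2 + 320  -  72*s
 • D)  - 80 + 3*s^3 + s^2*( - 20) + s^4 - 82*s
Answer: A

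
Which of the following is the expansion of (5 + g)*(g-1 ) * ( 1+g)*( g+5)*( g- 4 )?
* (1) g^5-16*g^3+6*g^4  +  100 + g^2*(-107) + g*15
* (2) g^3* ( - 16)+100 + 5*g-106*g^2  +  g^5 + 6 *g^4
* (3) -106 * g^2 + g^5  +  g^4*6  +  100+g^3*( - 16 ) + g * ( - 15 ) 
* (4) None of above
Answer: 4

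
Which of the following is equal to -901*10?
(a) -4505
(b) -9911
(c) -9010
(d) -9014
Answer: c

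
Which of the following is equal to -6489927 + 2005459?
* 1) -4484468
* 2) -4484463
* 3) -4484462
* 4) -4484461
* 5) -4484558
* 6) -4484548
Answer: 1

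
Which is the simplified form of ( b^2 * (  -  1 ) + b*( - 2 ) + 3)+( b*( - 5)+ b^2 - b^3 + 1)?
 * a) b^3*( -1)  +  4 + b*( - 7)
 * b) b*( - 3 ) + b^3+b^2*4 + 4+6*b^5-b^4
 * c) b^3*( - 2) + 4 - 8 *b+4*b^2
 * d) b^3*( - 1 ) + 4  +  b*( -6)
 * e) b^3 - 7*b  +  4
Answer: a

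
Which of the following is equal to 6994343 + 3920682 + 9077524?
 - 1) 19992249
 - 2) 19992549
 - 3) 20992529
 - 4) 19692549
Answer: 2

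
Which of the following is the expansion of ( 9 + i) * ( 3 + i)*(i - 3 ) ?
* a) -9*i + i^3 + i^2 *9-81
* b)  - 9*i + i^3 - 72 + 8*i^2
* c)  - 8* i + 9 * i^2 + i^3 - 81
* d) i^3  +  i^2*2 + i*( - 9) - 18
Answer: a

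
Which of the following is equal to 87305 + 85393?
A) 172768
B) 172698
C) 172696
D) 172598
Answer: B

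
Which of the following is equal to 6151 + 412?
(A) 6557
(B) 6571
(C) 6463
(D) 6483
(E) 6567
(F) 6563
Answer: F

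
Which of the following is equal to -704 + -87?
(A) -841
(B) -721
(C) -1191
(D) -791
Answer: D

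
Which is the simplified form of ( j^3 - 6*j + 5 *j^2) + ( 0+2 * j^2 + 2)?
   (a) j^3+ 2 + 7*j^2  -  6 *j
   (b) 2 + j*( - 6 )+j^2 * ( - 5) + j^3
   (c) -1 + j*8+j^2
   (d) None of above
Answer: a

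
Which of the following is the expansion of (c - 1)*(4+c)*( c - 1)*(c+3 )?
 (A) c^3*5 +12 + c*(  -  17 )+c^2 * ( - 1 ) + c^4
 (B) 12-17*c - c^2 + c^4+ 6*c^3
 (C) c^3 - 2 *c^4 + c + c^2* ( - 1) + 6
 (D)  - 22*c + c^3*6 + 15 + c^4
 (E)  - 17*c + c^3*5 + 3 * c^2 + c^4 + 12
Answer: A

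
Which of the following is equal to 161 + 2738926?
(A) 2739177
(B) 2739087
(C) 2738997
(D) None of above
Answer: B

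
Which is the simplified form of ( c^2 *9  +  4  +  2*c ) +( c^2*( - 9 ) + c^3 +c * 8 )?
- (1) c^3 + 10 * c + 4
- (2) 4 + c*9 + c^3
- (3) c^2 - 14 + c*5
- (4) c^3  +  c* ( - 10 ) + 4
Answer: 1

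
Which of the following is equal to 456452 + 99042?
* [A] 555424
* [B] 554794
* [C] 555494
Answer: C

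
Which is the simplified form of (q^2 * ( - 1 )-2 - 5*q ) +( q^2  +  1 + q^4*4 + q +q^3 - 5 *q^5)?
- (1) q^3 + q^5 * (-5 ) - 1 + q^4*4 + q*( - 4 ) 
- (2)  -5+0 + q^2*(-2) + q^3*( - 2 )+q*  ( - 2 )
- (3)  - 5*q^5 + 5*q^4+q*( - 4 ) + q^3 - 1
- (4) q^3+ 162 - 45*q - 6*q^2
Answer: 1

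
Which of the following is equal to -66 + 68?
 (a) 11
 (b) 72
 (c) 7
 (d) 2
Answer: d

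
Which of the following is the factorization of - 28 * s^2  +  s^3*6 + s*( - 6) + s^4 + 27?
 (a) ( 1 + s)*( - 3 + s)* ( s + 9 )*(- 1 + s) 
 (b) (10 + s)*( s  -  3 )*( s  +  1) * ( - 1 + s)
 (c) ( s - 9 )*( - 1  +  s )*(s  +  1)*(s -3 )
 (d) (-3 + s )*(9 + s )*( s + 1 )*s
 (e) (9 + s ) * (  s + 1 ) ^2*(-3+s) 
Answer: a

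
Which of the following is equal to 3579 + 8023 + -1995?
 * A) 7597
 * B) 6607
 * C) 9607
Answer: C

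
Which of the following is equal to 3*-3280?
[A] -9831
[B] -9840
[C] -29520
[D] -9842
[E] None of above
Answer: B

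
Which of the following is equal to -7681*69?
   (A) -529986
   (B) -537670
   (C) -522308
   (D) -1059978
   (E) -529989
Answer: E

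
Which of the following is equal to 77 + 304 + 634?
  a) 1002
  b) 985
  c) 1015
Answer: c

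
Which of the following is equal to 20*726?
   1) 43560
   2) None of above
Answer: 2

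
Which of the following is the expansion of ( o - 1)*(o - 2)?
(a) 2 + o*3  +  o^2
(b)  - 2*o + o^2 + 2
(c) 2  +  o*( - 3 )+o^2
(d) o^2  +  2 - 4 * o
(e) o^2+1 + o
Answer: c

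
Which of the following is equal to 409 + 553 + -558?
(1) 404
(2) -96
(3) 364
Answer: 1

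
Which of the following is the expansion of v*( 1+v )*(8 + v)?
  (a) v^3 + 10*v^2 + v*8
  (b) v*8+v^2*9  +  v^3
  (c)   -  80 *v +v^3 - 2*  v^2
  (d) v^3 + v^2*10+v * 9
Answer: b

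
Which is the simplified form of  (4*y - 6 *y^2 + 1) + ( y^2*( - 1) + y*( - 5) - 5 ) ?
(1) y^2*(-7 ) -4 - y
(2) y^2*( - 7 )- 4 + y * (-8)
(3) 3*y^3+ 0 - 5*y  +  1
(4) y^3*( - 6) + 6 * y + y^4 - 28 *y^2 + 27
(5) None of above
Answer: 1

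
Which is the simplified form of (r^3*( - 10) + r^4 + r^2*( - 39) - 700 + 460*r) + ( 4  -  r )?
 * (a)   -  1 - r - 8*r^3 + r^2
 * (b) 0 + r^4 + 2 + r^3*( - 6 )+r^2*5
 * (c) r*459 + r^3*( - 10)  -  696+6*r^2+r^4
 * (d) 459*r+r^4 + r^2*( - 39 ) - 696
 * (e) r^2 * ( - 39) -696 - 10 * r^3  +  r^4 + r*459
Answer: e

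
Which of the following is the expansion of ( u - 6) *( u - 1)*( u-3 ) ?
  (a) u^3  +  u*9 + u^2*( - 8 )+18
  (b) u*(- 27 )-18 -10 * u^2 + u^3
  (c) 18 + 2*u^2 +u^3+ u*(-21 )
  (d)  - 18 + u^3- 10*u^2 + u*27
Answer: d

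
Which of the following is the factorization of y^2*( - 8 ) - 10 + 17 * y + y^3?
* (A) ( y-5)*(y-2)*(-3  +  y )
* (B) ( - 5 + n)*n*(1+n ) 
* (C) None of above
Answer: C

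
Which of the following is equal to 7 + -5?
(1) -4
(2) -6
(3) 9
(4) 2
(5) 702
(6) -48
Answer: 4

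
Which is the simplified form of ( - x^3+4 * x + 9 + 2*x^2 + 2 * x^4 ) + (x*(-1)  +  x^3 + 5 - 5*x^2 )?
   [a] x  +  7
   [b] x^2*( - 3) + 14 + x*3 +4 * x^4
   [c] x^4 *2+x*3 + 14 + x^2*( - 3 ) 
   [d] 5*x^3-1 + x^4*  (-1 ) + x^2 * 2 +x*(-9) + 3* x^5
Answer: c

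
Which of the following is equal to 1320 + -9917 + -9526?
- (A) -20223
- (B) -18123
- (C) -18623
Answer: B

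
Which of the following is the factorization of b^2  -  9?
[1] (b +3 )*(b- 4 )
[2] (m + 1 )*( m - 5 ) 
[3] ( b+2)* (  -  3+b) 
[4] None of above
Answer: 4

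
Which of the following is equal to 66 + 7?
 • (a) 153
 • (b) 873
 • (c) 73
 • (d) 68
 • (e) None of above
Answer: c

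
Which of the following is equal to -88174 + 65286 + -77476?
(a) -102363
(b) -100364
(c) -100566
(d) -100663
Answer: b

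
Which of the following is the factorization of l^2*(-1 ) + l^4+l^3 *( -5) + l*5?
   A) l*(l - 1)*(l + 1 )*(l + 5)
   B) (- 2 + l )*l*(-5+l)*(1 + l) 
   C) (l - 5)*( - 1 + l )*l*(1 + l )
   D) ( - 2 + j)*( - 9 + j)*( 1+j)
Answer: C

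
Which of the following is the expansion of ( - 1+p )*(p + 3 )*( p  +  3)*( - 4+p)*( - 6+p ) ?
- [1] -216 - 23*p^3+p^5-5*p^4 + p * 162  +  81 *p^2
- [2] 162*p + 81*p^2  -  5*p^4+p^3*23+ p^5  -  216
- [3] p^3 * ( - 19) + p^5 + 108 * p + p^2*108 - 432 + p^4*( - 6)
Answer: 1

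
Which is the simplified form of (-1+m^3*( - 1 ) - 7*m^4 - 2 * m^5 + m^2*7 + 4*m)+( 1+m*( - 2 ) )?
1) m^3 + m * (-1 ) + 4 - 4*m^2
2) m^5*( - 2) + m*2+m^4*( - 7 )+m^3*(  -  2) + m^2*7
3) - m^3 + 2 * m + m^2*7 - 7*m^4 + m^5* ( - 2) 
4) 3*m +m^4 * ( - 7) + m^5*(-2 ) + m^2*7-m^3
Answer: 3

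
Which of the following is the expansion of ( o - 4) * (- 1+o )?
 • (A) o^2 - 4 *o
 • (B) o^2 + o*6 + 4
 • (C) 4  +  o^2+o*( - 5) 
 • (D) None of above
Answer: C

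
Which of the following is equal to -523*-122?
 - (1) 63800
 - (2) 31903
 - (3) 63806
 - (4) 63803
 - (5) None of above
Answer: 3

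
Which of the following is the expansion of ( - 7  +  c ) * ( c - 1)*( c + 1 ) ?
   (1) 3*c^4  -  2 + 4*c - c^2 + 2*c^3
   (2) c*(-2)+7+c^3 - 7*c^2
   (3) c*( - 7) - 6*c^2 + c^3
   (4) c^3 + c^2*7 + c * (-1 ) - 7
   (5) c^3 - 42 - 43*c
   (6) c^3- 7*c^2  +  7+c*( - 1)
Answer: 6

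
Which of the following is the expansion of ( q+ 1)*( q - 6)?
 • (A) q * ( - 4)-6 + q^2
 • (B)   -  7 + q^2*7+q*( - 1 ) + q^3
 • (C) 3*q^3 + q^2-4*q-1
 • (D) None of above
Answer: D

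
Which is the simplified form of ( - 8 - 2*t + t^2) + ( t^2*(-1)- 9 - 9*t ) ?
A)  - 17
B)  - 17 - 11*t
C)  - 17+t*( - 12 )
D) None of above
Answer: B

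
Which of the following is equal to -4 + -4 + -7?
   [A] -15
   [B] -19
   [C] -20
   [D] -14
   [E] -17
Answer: A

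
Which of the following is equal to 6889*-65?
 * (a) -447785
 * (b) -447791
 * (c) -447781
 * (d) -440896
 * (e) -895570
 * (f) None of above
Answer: a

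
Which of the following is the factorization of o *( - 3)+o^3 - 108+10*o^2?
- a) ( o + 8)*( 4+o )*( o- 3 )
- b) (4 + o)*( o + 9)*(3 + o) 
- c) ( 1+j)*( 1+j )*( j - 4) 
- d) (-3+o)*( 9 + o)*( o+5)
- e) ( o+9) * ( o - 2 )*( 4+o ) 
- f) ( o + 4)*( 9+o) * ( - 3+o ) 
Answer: f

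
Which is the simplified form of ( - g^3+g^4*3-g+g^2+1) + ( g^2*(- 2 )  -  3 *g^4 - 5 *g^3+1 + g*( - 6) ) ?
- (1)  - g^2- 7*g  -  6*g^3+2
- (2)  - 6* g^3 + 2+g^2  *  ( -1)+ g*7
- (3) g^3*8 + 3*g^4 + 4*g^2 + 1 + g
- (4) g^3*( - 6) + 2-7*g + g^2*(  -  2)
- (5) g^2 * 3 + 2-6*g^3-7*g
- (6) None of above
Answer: 1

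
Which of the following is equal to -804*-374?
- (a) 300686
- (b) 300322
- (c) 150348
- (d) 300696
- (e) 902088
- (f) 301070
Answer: d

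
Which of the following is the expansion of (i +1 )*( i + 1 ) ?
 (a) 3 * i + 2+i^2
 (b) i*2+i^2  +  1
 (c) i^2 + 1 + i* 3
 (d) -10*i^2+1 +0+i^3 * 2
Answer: b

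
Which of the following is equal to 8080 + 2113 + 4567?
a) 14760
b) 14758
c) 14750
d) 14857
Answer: a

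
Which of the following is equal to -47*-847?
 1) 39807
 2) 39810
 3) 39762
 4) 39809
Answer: 4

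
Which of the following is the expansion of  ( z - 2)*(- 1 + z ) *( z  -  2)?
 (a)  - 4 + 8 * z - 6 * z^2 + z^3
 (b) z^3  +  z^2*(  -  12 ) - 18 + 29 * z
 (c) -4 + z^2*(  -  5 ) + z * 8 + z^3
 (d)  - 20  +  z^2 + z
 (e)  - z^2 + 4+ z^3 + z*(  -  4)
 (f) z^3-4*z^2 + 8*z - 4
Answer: c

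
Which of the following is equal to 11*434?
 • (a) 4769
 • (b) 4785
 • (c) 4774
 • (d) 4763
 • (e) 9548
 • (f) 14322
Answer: c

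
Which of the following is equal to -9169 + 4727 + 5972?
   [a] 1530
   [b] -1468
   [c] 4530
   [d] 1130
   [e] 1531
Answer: a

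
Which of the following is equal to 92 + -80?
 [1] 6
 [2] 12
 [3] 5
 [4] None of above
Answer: 2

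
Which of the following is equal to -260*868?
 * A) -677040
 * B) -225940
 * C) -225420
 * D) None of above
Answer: D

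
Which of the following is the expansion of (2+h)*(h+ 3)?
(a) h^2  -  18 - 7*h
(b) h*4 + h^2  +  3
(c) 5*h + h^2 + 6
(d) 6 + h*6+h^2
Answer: c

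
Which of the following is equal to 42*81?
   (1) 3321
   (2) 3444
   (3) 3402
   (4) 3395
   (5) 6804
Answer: 3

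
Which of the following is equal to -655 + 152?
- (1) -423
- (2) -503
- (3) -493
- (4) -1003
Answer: 2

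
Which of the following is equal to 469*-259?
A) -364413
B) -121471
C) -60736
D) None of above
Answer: B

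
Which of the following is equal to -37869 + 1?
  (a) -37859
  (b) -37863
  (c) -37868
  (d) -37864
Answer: c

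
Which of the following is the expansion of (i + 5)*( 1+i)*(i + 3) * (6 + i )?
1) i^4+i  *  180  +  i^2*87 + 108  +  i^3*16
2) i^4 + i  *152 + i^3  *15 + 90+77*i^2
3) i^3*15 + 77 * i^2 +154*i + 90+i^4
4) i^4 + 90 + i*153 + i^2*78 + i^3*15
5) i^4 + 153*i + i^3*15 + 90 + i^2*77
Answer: 5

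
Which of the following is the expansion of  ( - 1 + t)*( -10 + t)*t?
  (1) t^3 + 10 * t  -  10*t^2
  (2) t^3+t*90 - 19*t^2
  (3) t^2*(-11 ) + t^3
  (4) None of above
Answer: 4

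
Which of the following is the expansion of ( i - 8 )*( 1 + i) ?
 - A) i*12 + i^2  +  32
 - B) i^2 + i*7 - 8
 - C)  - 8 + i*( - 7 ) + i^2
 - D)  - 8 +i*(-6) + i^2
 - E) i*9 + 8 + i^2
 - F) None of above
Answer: C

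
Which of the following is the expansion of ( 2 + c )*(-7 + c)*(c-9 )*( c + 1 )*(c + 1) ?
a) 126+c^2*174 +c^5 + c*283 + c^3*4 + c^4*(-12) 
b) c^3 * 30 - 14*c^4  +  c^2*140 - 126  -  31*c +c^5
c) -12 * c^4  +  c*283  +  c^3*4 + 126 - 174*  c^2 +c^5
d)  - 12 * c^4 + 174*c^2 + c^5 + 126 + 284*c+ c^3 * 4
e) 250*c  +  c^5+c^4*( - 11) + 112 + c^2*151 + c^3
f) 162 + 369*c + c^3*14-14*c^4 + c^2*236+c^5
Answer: a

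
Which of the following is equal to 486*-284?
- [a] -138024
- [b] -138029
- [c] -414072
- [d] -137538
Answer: a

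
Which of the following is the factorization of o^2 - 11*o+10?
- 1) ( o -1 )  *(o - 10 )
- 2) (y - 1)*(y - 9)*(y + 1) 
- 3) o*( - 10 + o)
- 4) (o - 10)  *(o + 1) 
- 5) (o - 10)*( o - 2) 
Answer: 1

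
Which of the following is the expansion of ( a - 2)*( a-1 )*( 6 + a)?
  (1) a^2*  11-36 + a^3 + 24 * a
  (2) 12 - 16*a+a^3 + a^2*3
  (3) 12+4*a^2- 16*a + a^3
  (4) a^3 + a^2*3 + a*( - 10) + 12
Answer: 2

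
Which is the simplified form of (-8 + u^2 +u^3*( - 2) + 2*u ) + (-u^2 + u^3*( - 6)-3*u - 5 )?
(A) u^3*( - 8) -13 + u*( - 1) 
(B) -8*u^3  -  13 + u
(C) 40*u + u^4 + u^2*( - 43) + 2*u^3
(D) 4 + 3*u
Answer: A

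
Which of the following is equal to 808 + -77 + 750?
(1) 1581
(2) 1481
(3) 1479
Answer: 2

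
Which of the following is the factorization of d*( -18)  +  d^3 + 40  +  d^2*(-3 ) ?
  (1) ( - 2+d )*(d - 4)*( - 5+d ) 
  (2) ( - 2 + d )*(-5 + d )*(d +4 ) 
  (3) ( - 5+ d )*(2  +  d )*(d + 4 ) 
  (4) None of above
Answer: 2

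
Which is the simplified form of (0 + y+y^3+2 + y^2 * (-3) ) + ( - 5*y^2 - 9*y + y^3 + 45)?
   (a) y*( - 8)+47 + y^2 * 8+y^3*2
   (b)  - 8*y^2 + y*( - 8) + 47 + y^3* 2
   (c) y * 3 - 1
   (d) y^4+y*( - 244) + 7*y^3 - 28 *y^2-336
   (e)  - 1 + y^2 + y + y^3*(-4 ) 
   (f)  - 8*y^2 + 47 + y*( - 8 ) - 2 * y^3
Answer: b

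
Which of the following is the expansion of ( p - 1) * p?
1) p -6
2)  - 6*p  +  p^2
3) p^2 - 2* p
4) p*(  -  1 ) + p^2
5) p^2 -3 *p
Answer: 4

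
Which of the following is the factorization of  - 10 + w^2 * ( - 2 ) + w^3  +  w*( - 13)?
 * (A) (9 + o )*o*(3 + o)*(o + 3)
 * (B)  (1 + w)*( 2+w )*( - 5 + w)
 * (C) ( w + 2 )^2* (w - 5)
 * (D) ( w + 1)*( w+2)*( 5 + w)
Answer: B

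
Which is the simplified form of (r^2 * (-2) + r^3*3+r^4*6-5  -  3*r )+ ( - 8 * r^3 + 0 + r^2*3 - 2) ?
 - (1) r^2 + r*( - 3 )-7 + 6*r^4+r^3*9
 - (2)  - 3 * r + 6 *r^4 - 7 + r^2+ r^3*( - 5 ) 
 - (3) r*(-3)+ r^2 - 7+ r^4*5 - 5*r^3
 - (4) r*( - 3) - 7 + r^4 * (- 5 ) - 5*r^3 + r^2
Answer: 2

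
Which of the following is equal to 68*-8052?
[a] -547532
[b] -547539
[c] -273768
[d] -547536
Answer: d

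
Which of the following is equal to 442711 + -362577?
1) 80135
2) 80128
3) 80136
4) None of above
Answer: 4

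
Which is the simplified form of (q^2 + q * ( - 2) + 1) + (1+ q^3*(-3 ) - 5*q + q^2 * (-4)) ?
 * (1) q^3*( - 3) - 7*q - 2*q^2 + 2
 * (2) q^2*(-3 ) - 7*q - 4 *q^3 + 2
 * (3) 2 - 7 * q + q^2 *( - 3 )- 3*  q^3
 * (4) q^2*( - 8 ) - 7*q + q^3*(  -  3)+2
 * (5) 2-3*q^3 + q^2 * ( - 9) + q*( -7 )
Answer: 3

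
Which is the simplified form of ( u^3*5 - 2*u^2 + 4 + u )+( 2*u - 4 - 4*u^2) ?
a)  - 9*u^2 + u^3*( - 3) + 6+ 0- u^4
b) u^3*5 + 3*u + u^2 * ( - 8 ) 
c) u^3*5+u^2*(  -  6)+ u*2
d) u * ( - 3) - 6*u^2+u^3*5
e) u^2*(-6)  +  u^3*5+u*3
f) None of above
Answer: e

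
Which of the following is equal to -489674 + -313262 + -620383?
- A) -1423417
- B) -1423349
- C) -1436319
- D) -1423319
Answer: D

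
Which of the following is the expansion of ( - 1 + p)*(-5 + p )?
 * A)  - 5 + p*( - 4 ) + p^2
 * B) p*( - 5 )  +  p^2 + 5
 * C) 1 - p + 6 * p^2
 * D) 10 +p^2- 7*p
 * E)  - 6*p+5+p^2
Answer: E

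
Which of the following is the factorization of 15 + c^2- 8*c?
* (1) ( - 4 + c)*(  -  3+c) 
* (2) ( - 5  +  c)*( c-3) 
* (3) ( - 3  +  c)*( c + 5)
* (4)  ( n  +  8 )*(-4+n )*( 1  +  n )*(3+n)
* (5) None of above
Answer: 2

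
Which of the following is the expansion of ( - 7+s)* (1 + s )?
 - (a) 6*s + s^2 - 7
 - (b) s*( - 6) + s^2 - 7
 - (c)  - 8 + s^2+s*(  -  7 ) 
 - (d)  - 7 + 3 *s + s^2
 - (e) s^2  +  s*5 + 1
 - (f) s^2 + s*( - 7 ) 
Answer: b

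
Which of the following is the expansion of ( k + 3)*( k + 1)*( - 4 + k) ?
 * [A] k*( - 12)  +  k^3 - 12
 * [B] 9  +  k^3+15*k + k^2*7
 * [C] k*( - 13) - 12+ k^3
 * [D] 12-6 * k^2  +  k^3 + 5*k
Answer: C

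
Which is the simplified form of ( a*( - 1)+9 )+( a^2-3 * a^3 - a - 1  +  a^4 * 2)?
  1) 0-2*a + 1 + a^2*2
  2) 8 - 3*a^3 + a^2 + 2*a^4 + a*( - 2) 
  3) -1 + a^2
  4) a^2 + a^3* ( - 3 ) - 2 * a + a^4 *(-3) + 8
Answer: 2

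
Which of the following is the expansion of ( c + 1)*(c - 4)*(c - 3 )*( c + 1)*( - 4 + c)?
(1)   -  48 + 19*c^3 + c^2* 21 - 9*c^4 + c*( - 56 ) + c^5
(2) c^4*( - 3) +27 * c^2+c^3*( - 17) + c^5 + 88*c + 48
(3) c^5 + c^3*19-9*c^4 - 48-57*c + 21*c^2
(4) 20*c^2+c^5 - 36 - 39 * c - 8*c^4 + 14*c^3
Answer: 1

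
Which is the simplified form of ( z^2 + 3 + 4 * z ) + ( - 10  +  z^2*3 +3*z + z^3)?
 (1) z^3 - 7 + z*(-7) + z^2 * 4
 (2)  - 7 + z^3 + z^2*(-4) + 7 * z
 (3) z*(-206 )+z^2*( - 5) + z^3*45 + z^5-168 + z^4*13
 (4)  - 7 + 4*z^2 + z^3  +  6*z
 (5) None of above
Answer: 5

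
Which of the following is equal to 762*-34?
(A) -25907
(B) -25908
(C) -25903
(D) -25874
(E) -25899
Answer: B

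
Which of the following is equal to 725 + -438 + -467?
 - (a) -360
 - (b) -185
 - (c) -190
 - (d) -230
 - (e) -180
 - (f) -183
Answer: e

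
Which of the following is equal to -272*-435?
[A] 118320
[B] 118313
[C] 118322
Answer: A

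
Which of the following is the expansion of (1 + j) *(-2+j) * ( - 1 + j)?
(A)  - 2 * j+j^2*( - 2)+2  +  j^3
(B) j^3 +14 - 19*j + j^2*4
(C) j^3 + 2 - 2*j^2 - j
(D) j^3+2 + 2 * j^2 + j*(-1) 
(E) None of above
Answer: C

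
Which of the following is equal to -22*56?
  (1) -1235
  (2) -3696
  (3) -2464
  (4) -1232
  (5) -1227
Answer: 4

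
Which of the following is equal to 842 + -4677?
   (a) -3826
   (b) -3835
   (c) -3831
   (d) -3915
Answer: b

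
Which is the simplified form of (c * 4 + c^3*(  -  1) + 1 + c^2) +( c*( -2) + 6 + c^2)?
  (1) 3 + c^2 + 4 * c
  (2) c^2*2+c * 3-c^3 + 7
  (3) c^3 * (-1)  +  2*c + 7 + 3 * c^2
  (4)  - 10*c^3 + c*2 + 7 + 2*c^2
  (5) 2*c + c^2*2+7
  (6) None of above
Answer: 6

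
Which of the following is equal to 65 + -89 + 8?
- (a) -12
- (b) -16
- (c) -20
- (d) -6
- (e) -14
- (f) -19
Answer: b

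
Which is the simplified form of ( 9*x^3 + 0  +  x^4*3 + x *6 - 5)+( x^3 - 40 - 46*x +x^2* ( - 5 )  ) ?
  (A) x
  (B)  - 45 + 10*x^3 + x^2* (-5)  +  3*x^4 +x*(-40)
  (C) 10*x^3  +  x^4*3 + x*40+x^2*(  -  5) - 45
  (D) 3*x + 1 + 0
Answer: B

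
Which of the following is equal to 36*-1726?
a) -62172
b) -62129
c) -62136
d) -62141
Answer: c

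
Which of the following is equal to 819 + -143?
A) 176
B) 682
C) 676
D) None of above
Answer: C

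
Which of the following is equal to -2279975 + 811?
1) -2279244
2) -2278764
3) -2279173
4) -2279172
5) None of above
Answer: 5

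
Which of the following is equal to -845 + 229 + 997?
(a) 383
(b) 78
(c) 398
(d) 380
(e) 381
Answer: e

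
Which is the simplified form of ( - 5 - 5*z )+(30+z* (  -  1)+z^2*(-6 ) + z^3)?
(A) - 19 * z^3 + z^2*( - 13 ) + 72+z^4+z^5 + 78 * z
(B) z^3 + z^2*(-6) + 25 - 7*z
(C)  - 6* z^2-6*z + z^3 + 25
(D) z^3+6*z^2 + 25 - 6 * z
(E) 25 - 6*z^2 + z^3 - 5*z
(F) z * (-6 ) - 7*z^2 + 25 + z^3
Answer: C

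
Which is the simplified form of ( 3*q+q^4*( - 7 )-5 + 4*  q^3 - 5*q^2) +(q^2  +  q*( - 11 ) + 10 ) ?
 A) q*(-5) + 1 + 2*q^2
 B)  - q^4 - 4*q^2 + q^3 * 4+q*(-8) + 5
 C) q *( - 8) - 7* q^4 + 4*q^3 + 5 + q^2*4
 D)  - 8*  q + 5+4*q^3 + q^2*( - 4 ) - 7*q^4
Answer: D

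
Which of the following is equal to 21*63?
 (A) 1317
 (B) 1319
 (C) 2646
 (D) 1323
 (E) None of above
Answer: D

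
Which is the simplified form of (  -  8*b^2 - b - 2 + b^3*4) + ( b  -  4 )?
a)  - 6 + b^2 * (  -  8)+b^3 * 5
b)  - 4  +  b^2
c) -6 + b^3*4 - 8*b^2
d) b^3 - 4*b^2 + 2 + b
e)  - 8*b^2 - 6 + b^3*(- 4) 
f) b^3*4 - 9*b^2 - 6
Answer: c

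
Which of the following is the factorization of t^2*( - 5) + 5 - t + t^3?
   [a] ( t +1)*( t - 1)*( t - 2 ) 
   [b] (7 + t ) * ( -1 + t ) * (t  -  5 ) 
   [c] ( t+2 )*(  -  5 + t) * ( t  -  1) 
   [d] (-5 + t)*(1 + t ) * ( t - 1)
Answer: d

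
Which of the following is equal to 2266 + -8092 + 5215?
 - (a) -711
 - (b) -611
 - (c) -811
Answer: b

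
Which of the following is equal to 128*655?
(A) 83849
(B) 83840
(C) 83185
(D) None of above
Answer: B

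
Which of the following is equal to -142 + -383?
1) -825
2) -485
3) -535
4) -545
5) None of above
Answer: 5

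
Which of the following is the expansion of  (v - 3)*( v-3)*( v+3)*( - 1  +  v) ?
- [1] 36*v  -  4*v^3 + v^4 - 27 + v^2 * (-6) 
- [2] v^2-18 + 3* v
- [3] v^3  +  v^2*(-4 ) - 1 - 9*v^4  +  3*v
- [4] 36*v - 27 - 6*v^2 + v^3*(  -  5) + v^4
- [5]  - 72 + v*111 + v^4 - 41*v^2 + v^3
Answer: 1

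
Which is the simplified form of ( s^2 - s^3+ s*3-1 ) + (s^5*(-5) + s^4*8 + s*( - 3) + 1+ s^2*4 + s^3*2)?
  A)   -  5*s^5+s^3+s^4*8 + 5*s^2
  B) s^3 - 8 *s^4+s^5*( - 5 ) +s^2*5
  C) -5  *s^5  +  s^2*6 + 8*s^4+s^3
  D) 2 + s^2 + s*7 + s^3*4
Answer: A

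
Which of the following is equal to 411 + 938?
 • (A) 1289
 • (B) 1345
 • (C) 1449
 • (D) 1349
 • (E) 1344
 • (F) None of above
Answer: D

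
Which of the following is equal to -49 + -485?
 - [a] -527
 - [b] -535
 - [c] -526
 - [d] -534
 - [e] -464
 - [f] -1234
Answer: d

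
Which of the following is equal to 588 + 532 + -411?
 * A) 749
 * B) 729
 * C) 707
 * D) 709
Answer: D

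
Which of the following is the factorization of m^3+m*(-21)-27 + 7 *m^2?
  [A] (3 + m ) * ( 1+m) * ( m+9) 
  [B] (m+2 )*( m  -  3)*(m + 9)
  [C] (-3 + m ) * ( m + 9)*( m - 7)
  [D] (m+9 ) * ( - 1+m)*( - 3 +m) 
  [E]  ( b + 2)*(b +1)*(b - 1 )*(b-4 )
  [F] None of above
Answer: F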